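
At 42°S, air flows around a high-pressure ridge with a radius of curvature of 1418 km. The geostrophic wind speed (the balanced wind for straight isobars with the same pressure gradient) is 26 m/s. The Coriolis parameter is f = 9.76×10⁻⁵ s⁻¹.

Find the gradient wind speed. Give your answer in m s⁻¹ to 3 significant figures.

34.7 m s⁻¹

Around a high, pressure-gradient force acts outward with centrifugal, so Coriolis balances both:
fV = (1/ρ)|∂P/∂n| + V²/R  →  V² − fR·V + fR·V_g = 0
With fR = 9.76×10⁻⁵ × 1418×10³ m = 138 m/s:
V = [fR − √((fR)² − 4 fR V_g)]/2 = [138 − √(138² − 4×138×26)]/2 = 34.7 m/s
Supergeostrophic (V > V_g = 26 m/s), as expected around a high.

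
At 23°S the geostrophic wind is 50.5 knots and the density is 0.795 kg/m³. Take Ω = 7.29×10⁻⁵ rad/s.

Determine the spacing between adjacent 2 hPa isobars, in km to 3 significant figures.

170 km

Coriolis parameter at 23°S:
f = 2Ω sin φ = 2 × 7.29×10⁻⁵ × sin 23° = 5.70×10⁻⁵ s⁻¹
Wind speed in SI: 50.5 knots = 26.0 m/s
Geostrophic balance rearranged: |∂P/∂n| = f ρ V_g
|∂P/∂n| = 5.70×10⁻⁵ × 0.795 × 26.0 = 1.18×10⁻³ Pa/m
Isobar spacing: Δn = ΔP/|∂P/∂n| = 200 Pa / 1.18×10⁻³ Pa/m = 169980 m ≈ 170 km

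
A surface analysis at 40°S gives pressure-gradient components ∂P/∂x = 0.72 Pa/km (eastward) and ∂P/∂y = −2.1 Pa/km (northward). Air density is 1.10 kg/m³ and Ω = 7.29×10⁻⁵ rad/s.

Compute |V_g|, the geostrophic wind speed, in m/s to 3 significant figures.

21.5 m/s

Coriolis parameter at 40°S:
f = 2Ω sin φ = 2 × 7.29×10⁻⁵ × sin 40° = 9.37×10⁻⁵ s⁻¹
In the Southern Hemisphere f is negative: f = −9.37×10⁻⁵ s⁻¹.
Component geostrophic relations (x east, y north):
u_g = −(1/(fρ)) ∂P/∂y,  v_g = (1/(fρ)) ∂P/∂x
u_g = −(−2.1×10⁻³)/(−9.37×10⁻⁵ × 1.10) = −20.4 m/s;  v_g = (0.72×10⁻³)/(−9.37×10⁻⁵ × 1.10) = −6.98 m/s
|V_g| = √(u_g² + v_g²) = 21.5 m/s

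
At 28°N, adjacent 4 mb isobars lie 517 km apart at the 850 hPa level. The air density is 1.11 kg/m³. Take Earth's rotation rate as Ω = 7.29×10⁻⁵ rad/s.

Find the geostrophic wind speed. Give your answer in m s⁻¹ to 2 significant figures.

10 m s⁻¹

Coriolis parameter at 28°N:
f = 2Ω sin φ = 2 × 7.29×10⁻⁵ × sin 28° = 6.84×10⁻⁵ s⁻¹
Pressure gradient: |∂P/∂n| = 400 Pa / 517000 m = 7.74×10⁻⁴ Pa/m
Geostrophic balance (pressure-gradient force = Coriolis force):
V_g = (1/(fρ)) |∂P/∂n| = 7.74×10⁻⁴ / (6.84×10⁻⁵ × 1.11) = 10.2 m/s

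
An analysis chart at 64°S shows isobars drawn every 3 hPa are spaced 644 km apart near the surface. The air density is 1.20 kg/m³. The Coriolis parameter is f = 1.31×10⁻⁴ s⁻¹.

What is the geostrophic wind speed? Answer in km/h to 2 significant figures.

11 km/h

Pressure gradient: |∂P/∂n| = 300 Pa / 644000 m = 4.66×10⁻⁴ Pa/m
Geostrophic balance (pressure-gradient force = Coriolis force):
V_g = (1/(fρ)) |∂P/∂n| = 4.66×10⁻⁴ / (1.31×10⁻⁴ × 1.20) = 2.96 m/s
Converting: 2.96 m/s × 3.6 = 11 km/h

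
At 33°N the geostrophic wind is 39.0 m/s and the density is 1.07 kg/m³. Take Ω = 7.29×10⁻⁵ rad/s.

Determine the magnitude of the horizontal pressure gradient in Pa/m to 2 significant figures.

3.3×10⁻³ Pa/m

Coriolis parameter at 33°N:
f = 2Ω sin φ = 2 × 7.29×10⁻⁵ × sin 33° = 7.94×10⁻⁵ s⁻¹
Geostrophic balance rearranged: |∂P/∂n| = f ρ V_g
|∂P/∂n| = 7.94×10⁻⁵ × 1.07 × 39.0 = 3.31×10⁻³ Pa/m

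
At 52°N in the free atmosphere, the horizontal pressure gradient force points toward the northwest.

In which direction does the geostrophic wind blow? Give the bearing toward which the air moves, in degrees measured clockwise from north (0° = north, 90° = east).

The pressure-gradient force points toward the northwest (bearing 315°).
Geostrophic balance: in the Northern Hemisphere the Coriolis force deflects motion to the right, so the geostrophic wind blows 90° to the right of the pressure-gradient force (low pressure on the left).
Rotating 315° by 90° clockwise gives 045° — the wind blows toward the northeast.

045°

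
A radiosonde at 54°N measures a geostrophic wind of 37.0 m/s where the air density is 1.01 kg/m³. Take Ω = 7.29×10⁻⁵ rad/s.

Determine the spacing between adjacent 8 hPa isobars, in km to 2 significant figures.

Coriolis parameter at 54°N:
f = 2Ω sin φ = 2 × 7.29×10⁻⁵ × sin 54° = 1.18×10⁻⁴ s⁻¹
Geostrophic balance rearranged: |∂P/∂n| = f ρ V_g
|∂P/∂n| = 1.18×10⁻⁴ × 1.01 × 37.0 = 4.41×10⁻³ Pa/m
Isobar spacing: Δn = ΔP/|∂P/∂n| = 800 Pa / 4.41×10⁻³ Pa/m = 181490 m ≈ 180 km

180 km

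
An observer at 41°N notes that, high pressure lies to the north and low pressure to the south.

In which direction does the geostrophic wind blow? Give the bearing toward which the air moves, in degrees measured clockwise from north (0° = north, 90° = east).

The pressure-gradient force points toward the south (bearing 180°).
Geostrophic balance: in the Northern Hemisphere the Coriolis force deflects motion to the right, so the geostrophic wind blows 90° to the right of the pressure-gradient force (low pressure on the left).
Rotating 180° by 90° clockwise gives 270° — the wind blows toward the west.

270°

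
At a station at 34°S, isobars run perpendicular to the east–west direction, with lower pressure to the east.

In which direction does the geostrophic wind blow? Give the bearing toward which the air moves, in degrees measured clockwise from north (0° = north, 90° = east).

The pressure-gradient force points toward the east (bearing 090°).
Geostrophic balance: in the Southern Hemisphere the Coriolis force deflects motion to the left, so the geostrophic wind blows 90° to the left of the pressure-gradient force (low pressure on the right).
Rotating 090° by 90° counterclockwise gives 000° — the wind blows toward the north.

000°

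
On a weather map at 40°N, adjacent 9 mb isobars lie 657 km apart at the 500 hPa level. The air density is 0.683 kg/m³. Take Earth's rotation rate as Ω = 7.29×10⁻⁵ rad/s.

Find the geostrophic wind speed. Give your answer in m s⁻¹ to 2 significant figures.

Coriolis parameter at 40°N:
f = 2Ω sin φ = 2 × 7.29×10⁻⁵ × sin 40° = 9.37×10⁻⁵ s⁻¹
Pressure gradient: |∂P/∂n| = 900 Pa / 657000 m = 1.37×10⁻³ Pa/m
Geostrophic balance (pressure-gradient force = Coriolis force):
V_g = (1/(fρ)) |∂P/∂n| = 1.37×10⁻³ / (9.37×10⁻⁵ × 0.683) = 21.4 m/s

21 m s⁻¹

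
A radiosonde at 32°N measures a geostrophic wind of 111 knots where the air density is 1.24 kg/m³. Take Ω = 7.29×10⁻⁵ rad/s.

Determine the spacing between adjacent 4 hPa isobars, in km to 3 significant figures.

73.1 km

Coriolis parameter at 32°N:
f = 2Ω sin φ = 2 × 7.29×10⁻⁵ × sin 32° = 7.73×10⁻⁵ s⁻¹
Wind speed in SI: 111 knots = 57.1 m/s
Geostrophic balance rearranged: |∂P/∂n| = f ρ V_g
|∂P/∂n| = 7.73×10⁻⁵ × 1.24 × 57.1 = 5.47×10⁻³ Pa/m
Isobar spacing: Δn = ΔP/|∂P/∂n| = 400 Pa / 5.47×10⁻³ Pa/m = 73116 m ≈ 73.1 km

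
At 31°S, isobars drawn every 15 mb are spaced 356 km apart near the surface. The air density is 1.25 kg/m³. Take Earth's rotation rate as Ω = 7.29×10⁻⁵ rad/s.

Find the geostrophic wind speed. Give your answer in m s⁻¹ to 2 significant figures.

45 m s⁻¹

Coriolis parameter at 31°S:
f = 2Ω sin φ = 2 × 7.29×10⁻⁵ × sin 31° = 7.51×10⁻⁵ s⁻¹
Pressure gradient: |∂P/∂n| = 1500 Pa / 356000 m = 4.21×10⁻³ Pa/m
Geostrophic balance (pressure-gradient force = Coriolis force):
V_g = (1/(fρ)) |∂P/∂n| = 4.21×10⁻³ / (7.51×10⁻⁵ × 1.25) = 44.9 m/s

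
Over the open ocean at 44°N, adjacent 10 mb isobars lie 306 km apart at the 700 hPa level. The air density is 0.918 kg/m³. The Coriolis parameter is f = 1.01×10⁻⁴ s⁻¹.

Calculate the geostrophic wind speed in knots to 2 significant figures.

Pressure gradient: |∂P/∂n| = 1000 Pa / 306000 m = 3.27×10⁻³ Pa/m
Geostrophic balance (pressure-gradient force = Coriolis force):
V_g = (1/(fρ)) |∂P/∂n| = 3.27×10⁻³ / (1.01×10⁻⁴ × 0.918) = 35.2 m/s
Converting: 35.2 m/s × 1.944 = 69 knots

69 knots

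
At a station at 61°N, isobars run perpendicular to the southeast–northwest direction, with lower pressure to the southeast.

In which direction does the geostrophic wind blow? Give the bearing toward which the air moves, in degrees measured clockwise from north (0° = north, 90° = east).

225°

The pressure-gradient force points toward the southeast (bearing 135°).
Geostrophic balance: in the Northern Hemisphere the Coriolis force deflects motion to the right, so the geostrophic wind blows 90° to the right of the pressure-gradient force (low pressure on the left).
Rotating 135° by 90° clockwise gives 225° — the wind blows toward the southwest.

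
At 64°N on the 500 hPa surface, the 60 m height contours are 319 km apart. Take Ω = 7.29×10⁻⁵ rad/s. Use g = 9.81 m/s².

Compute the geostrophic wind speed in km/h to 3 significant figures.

50.7 km/h

Coriolis parameter at 64°N:
f = 2Ω sin φ = 2 × 7.29×10⁻⁵ × sin 64° = 1.31×10⁻⁴ s⁻¹
Height gradient: |∂Z/∂n| = 60 m / 319000 m = 1.88×10⁻⁴
On a pressure surface, geostrophic balance gives V_g = (g/f)|∂Z/∂n|:
V_g = 9.81 × 1.88×10⁻⁴ / 1.31×10⁻⁴ = 14.1 m/s
Converting: 14.1 m/s × 3.6 = 50.7 km/h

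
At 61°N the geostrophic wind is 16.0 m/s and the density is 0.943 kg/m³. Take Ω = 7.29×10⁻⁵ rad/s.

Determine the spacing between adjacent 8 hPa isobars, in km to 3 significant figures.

Coriolis parameter at 61°N:
f = 2Ω sin φ = 2 × 7.29×10⁻⁵ × sin 61° = 1.28×10⁻⁴ s⁻¹
Geostrophic balance rearranged: |∂P/∂n| = f ρ V_g
|∂P/∂n| = 1.28×10⁻⁴ × 0.943 × 16.0 = 1.92×10⁻³ Pa/m
Isobar spacing: Δn = ΔP/|∂P/∂n| = 800 Pa / 1.92×10⁻³ Pa/m = 415797 m ≈ 416 km

416 km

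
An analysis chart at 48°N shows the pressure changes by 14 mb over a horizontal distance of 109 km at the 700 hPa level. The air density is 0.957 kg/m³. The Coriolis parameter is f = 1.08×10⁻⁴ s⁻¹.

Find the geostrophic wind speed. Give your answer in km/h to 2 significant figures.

450 km/h

Pressure gradient: |∂P/∂n| = 1400 Pa / 109000 m = 1.28×10⁻² Pa/m
Geostrophic balance (pressure-gradient force = Coriolis force):
V_g = (1/(fρ)) |∂P/∂n| = 1.28×10⁻² / (1.08×10⁻⁴ × 0.957) = 124 m/s
Converting: 124 m/s × 3.6 = 450 km/h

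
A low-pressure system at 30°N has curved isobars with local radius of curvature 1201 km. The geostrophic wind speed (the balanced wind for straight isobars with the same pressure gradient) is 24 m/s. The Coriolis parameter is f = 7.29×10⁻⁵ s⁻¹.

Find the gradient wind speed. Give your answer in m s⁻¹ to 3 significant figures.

Around a low, centrifugal force acts outward with Coriolis, so pressure-gradient force balances both:
(1/ρ)|∂P/∂n| = fV + V²/R  →  V² + fR·V − fR·V_g = 0
With fR = 7.29×10⁻⁵ × 1201×10³ m = 87.6 m/s:
V = [−fR + √((fR)² + 4 fR V_g)]/2 = [−87.6 + √(87.6² + 4×87.6×24)]/2 = 19.6 m/s
Subgeostrophic (V < V_g = 24 m/s), as expected around a low.

19.6 m s⁻¹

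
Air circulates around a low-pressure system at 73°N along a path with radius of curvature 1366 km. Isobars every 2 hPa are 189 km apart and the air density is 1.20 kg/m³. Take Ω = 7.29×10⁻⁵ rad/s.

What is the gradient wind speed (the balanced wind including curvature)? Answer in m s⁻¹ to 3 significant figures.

Coriolis parameter at 73°N:
f = 2Ω sin φ = 2 × 7.29×10⁻⁵ × sin 73° = 1.39×10⁻⁴ s⁻¹
Pressure gradient: |∂P/∂n| = 200 Pa / 189000 m = 1.06×10⁻³ Pa/m
Geostrophic speed: V_g = |∂P/∂n|/(fρ) = 1.06×10⁻³/(1.39×10⁻⁴ × 1.20) = 6.32 m/s
Around a low, centrifugal force acts outward with Coriolis, so pressure-gradient force balances both:
(1/ρ)|∂P/∂n| = fV + V²/R  →  V² + fR·V − fR·V_g = 0
With fR = 1.39×10⁻⁴ × 1366×10³ m = 190 m/s:
V = [−fR + √((fR)² + 4 fR V_g)]/2 = [−190 + √(190² + 4×190×6.32)]/2 = 6.13 m/s
Subgeostrophic (V < V_g = 6.32 m/s), as expected around a low.

6.13 m s⁻¹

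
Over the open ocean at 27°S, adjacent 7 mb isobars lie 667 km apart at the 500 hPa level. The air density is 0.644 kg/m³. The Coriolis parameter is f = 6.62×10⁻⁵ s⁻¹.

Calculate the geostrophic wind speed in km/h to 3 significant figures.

Pressure gradient: |∂P/∂n| = 700 Pa / 667000 m = 1.05×10⁻³ Pa/m
Geostrophic balance (pressure-gradient force = Coriolis force):
V_g = (1/(fρ)) |∂P/∂n| = 1.05×10⁻³ / (6.62×10⁻⁵ × 0.644) = 24.6 m/s
Converting: 24.6 m/s × 3.6 = 88.6 km/h

88.6 km/h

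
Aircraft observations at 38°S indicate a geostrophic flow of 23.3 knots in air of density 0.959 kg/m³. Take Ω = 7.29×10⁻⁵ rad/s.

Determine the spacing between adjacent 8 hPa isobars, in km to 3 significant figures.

Coriolis parameter at 38°S:
f = 2Ω sin φ = 2 × 7.29×10⁻⁵ × sin 38° = 8.98×10⁻⁵ s⁻¹
Wind speed in SI: 23.3 knots = 12.0 m/s
Geostrophic balance rearranged: |∂P/∂n| = f ρ V_g
|∂P/∂n| = 8.98×10⁻⁵ × 0.959 × 12.0 = 1.03×10⁻³ Pa/m
Isobar spacing: Δn = ΔP/|∂P/∂n| = 800 Pa / 1.03×10⁻³ Pa/m = 775314 m ≈ 775 km

775 km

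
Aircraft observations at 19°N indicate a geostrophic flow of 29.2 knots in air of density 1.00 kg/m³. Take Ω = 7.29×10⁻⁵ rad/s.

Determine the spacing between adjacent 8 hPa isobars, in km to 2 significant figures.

1100 km

Coriolis parameter at 19°N:
f = 2Ω sin φ = 2 × 7.29×10⁻⁵ × sin 19° = 4.75×10⁻⁵ s⁻¹
Wind speed in SI: 29.2 knots = 15.0 m/s
Geostrophic balance rearranged: |∂P/∂n| = f ρ V_g
|∂P/∂n| = 4.75×10⁻⁵ × 1.00 × 15.0 = 7.13×10⁻⁴ Pa/m
Isobar spacing: Δn = ΔP/|∂P/∂n| = 800 Pa / 7.13×10⁻⁴ Pa/m = 1121940 m ≈ 1100 km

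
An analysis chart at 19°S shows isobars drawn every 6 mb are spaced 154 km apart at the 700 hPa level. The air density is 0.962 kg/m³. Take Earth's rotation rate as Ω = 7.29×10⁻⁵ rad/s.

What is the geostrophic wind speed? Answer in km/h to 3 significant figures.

307 km/h

Coriolis parameter at 19°S:
f = 2Ω sin φ = 2 × 7.29×10⁻⁵ × sin 19° = 4.75×10⁻⁵ s⁻¹
Pressure gradient: |∂P/∂n| = 600 Pa / 154000 m = 3.90×10⁻³ Pa/m
Geostrophic balance (pressure-gradient force = Coriolis force):
V_g = (1/(fρ)) |∂P/∂n| = 3.90×10⁻³ / (4.75×10⁻⁵ × 0.962) = 85.3 m/s
Converting: 85.3 m/s × 3.6 = 307 km/h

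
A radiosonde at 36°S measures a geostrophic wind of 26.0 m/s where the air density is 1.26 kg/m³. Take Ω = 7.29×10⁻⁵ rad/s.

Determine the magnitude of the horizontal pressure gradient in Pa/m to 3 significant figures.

2.81×10⁻³ Pa/m

Coriolis parameter at 36°S:
f = 2Ω sin φ = 2 × 7.29×10⁻⁵ × sin 36° = 8.57×10⁻⁵ s⁻¹
Geostrophic balance rearranged: |∂P/∂n| = f ρ V_g
|∂P/∂n| = 8.57×10⁻⁵ × 1.26 × 26.0 = 2.81×10⁻³ Pa/m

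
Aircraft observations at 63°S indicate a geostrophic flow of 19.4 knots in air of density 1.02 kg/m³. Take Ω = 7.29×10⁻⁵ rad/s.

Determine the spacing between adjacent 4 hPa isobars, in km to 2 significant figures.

Coriolis parameter at 63°S:
f = 2Ω sin φ = 2 × 7.29×10⁻⁵ × sin 63° = 1.30×10⁻⁴ s⁻¹
Wind speed in SI: 19.4 knots = 9.98 m/s
Geostrophic balance rearranged: |∂P/∂n| = f ρ V_g
|∂P/∂n| = 1.30×10⁻⁴ × 1.02 × 9.98 = 1.32×10⁻³ Pa/m
Isobar spacing: Δn = ΔP/|∂P/∂n| = 400 Pa / 1.32×10⁻³ Pa/m = 302469 m ≈ 300 km

300 km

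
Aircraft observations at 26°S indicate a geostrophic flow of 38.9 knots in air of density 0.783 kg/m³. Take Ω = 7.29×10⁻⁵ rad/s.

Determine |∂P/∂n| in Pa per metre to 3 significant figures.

1.00×10⁻³ Pa/m

Coriolis parameter at 26°S:
f = 2Ω sin φ = 2 × 7.29×10⁻⁵ × sin 26° = 6.39×10⁻⁵ s⁻¹
Wind speed in SI: 38.9 knots = 20.0 m/s
Geostrophic balance rearranged: |∂P/∂n| = f ρ V_g
|∂P/∂n| = 6.39×10⁻⁵ × 0.783 × 20.0 = 1.00×10⁻³ Pa/m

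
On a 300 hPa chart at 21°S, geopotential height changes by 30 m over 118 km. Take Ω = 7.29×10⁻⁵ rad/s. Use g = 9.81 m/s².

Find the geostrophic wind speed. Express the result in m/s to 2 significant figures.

48 m/s

Coriolis parameter at 21°S:
f = 2Ω sin φ = 2 × 7.29×10⁻⁵ × sin 21° = 5.23×10⁻⁵ s⁻¹
Height gradient: |∂Z/∂n| = 30 m / 118000 m = 2.54×10⁻⁴
On a pressure surface, geostrophic balance gives V_g = (g/f)|∂Z/∂n|:
V_g = 9.81 × 2.54×10⁻⁴ / 5.23×10⁻⁵ = 47.7 m/s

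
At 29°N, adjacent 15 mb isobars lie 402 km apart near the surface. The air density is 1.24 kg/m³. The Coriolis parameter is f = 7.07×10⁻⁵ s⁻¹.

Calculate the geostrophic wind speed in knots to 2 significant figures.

Pressure gradient: |∂P/∂n| = 1500 Pa / 402000 m = 3.73×10⁻³ Pa/m
Geostrophic balance (pressure-gradient force = Coriolis force):
V_g = (1/(fρ)) |∂P/∂n| = 3.73×10⁻³ / (7.07×10⁻⁵ × 1.24) = 42.6 m/s
Converting: 42.6 m/s × 1.944 = 83 knots

83 knots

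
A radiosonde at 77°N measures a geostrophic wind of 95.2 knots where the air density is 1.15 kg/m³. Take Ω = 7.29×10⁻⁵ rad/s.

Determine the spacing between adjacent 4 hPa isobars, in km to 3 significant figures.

Coriolis parameter at 77°N:
f = 2Ω sin φ = 2 × 7.29×10⁻⁵ × sin 77° = 1.42×10⁻⁴ s⁻¹
Wind speed in SI: 95.2 knots = 49.0 m/s
Geostrophic balance rearranged: |∂P/∂n| = f ρ V_g
|∂P/∂n| = 1.42×10⁻⁴ × 1.15 × 49.0 = 8.00×10⁻³ Pa/m
Isobar spacing: Δn = ΔP/|∂P/∂n| = 400 Pa / 8.00×10⁻³ Pa/m = 49993 m ≈ 50.0 km

50.0 km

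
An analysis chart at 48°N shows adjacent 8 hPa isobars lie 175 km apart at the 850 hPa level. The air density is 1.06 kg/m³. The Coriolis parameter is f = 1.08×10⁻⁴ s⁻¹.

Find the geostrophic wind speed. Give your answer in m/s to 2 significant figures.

Pressure gradient: |∂P/∂n| = 800 Pa / 175000 m = 4.57×10⁻³ Pa/m
Geostrophic balance (pressure-gradient force = Coriolis force):
V_g = (1/(fρ)) |∂P/∂n| = 4.57×10⁻³ / (1.08×10⁻⁴ × 1.06) = 39.9 m/s

40 m/s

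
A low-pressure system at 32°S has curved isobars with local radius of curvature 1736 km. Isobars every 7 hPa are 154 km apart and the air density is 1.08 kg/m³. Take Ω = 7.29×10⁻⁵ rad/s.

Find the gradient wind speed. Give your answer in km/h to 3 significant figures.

150 km/h

Coriolis parameter at 32°S:
f = 2Ω sin φ = 2 × 7.29×10⁻⁵ × sin 32° = 7.73×10⁻⁵ s⁻¹
Pressure gradient: |∂P/∂n| = 700 Pa / 154000 m = 4.55×10⁻³ Pa/m
Geostrophic speed: V_g = |∂P/∂n|/(fρ) = 4.55×10⁻³/(7.73×10⁻⁵ × 1.08) = 54.5 m/s
Around a low, centrifugal force acts outward with Coriolis, so pressure-gradient force balances both:
(1/ρ)|∂P/∂n| = fV + V²/R  →  V² + fR·V − fR·V_g = 0
With fR = 7.73×10⁻⁵ × 1736×10³ m = 134 m/s:
V = [−fR + √((fR)² + 4 fR V_g)]/2 = [−134 + √(134² + 4×134×54.5)]/2 = 41.6 m/s
Subgeostrophic (V < V_g = 54.5 m/s), as expected around a low.
Converting: 41.6 m/s × 3.6 = 150 km/h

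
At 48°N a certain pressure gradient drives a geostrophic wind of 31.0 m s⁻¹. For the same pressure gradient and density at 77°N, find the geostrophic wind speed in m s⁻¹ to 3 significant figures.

With the same pressure gradient and density, V_g ∝ 1/f ∝ 1/sin φ.
V₂ = V₁ · sin φ₁ / sin φ₂ = 31.0 × sin 48° / sin 77°
V₂ = 31.0 × 0.7431/0.9744 = 23.6 m s⁻¹

23.6 m s⁻¹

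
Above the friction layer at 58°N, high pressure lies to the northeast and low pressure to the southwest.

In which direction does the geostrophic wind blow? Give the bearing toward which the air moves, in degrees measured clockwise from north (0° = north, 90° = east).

315°

The pressure-gradient force points toward the southwest (bearing 225°).
Geostrophic balance: in the Northern Hemisphere the Coriolis force deflects motion to the right, so the geostrophic wind blows 90° to the right of the pressure-gradient force (low pressure on the left).
Rotating 225° by 90° clockwise gives 315° — the wind blows toward the northwest.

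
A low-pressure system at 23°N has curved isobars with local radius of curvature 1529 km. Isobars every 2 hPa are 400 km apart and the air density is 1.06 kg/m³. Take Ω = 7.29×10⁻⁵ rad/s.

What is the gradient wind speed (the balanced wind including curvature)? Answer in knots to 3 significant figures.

14.8 knots

Coriolis parameter at 23°N:
f = 2Ω sin φ = 2 × 7.29×10⁻⁵ × sin 23° = 5.70×10⁻⁵ s⁻¹
Pressure gradient: |∂P/∂n| = 200 Pa / 400000 m = 5.00×10⁻⁴ Pa/m
Geostrophic speed: V_g = |∂P/∂n|/(fρ) = 5.00×10⁻⁴/(5.70×10⁻⁵ × 1.06) = 8.28 m/s
Around a low, centrifugal force acts outward with Coriolis, so pressure-gradient force balances both:
(1/ρ)|∂P/∂n| = fV + V²/R  →  V² + fR·V − fR·V_g = 0
With fR = 5.70×10⁻⁵ × 1529×10³ m = 87.1 m/s:
V = [−fR + √((fR)² + 4 fR V_g)]/2 = [−87.1 + √(87.1² + 4×87.1×8.28)]/2 = 7.61 m/s
Subgeostrophic (V < V_g = 8.28 m/s), as expected around a low.
Converting: 7.61 m/s × 1.944 = 14.8 knots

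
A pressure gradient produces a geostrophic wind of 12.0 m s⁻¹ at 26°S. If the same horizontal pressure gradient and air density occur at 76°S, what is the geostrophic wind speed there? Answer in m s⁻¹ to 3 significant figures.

With the same pressure gradient and density, V_g ∝ 1/f ∝ 1/sin φ.
V₂ = V₁ · sin φ₁ / sin φ₂ = 12.0 × sin 26° / sin 76°
V₂ = 12.0 × 0.4384/0.9703 = 5.42 m s⁻¹

5.42 m s⁻¹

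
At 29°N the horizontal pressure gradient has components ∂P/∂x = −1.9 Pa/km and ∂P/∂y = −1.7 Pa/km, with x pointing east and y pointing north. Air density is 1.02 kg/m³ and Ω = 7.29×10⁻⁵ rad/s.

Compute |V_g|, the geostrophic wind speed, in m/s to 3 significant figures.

Coriolis parameter at 29°N:
f = 2Ω sin φ = 2 × 7.29×10⁻⁵ × sin 29° = 7.07×10⁻⁵ s⁻¹
Component geostrophic relations (x east, y north):
u_g = −(1/(fρ)) ∂P/∂y,  v_g = (1/(fρ)) ∂P/∂x
u_g = −(−1.7×10⁻³)/(7.07×10⁻⁵ × 1.02) = 23.6 m/s;  v_g = (−1.9×10⁻³)/(7.07×10⁻⁵ × 1.02) = −26.4 m/s
|V_g| = √(u_g² + v_g²) = 35.4 m/s

35.4 m/s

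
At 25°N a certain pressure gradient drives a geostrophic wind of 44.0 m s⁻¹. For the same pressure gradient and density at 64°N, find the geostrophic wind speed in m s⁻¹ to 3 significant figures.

With the same pressure gradient and density, V_g ∝ 1/f ∝ 1/sin φ.
V₂ = V₁ · sin φ₁ / sin φ₂ = 44.0 × sin 25° / sin 64°
V₂ = 44.0 × 0.4226/0.8988 = 20.7 m s⁻¹

20.7 m s⁻¹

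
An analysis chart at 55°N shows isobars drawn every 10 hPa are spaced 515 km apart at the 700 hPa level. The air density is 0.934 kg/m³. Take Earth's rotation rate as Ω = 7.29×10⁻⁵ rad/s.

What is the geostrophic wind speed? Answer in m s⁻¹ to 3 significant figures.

Coriolis parameter at 55°N:
f = 2Ω sin φ = 2 × 7.29×10⁻⁵ × sin 55° = 1.19×10⁻⁴ s⁻¹
Pressure gradient: |∂P/∂n| = 1000 Pa / 515000 m = 1.94×10⁻³ Pa/m
Geostrophic balance (pressure-gradient force = Coriolis force):
V_g = (1/(fρ)) |∂P/∂n| = 1.94×10⁻³ / (1.19×10⁻⁴ × 0.934) = 17.4 m/s

17.4 m s⁻¹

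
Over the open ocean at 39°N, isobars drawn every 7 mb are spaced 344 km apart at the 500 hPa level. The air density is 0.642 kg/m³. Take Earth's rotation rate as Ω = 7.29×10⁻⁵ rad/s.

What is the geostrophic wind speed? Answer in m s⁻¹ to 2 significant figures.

Coriolis parameter at 39°N:
f = 2Ω sin φ = 2 × 7.29×10⁻⁵ × sin 39° = 9.18×10⁻⁵ s⁻¹
Pressure gradient: |∂P/∂n| = 700 Pa / 344000 m = 2.03×10⁻³ Pa/m
Geostrophic balance (pressure-gradient force = Coriolis force):
V_g = (1/(fρ)) |∂P/∂n| = 2.03×10⁻³ / (9.18×10⁻⁵ × 0.642) = 34.5 m/s

35 m s⁻¹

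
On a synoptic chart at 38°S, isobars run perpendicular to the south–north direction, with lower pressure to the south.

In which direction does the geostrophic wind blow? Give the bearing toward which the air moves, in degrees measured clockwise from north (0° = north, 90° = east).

090°

The pressure-gradient force points toward the south (bearing 180°).
Geostrophic balance: in the Southern Hemisphere the Coriolis force deflects motion to the left, so the geostrophic wind blows 90° to the left of the pressure-gradient force (low pressure on the right).
Rotating 180° by 90° counterclockwise gives 090° — the wind blows toward the east.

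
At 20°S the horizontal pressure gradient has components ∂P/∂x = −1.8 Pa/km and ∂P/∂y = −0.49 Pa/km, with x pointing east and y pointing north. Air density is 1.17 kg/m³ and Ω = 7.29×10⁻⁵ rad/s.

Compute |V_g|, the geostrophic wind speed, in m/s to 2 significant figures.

Coriolis parameter at 20°S:
f = 2Ω sin φ = 2 × 7.29×10⁻⁵ × sin 20° = 4.99×10⁻⁵ s⁻¹
In the Southern Hemisphere f is negative: f = −4.99×10⁻⁵ s⁻¹.
Component geostrophic relations (x east, y north):
u_g = −(1/(fρ)) ∂P/∂y,  v_g = (1/(fρ)) ∂P/∂x
u_g = −(−0.49×10⁻³)/(−4.99×10⁻⁵ × 1.17) = −8.40 m/s;  v_g = (−1.8×10⁻³)/(−4.99×10⁻⁵ × 1.17) = 30.9 m/s
|V_g| = √(u_g² + v_g²) = 32.0 m/s

32 m/s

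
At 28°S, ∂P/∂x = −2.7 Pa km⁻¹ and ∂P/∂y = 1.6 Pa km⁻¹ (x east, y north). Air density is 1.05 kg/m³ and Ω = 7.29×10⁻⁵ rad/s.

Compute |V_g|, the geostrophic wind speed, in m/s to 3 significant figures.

43.7 m/s

Coriolis parameter at 28°S:
f = 2Ω sin φ = 2 × 7.29×10⁻⁵ × sin 28° = 6.84×10⁻⁵ s⁻¹
In the Southern Hemisphere f is negative: f = −6.84×10⁻⁵ s⁻¹.
Component geostrophic relations (x east, y north):
u_g = −(1/(fρ)) ∂P/∂y,  v_g = (1/(fρ)) ∂P/∂x
u_g = −(1.6×10⁻³)/(−6.84×10⁻⁵ × 1.05) = 22.3 m/s;  v_g = (−2.7×10⁻³)/(−6.84×10⁻⁵ × 1.05) = 37.6 m/s
|V_g| = √(u_g² + v_g²) = 43.7 m/s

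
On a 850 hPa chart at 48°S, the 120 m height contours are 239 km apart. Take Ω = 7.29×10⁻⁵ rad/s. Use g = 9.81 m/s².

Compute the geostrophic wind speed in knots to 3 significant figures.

Coriolis parameter at 48°S:
f = 2Ω sin φ = 2 × 7.29×10⁻⁵ × sin 48° = 1.08×10⁻⁴ s⁻¹
Height gradient: |∂Z/∂n| = 120 m / 239000 m = 5.02×10⁻⁴
On a pressure surface, geostrophic balance gives V_g = (g/f)|∂Z/∂n|:
V_g = 9.81 × 5.02×10⁻⁴ / 1.08×10⁻⁴ = 45.5 m/s
Converting: 45.5 m/s × 1.944 = 88.4 knots

88.4 knots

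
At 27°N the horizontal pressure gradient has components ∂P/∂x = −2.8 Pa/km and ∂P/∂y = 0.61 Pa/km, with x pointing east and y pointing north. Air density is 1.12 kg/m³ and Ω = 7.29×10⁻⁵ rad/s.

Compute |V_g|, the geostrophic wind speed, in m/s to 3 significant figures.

Coriolis parameter at 27°N:
f = 2Ω sin φ = 2 × 7.29×10⁻⁵ × sin 27° = 6.62×10⁻⁵ s⁻¹
Component geostrophic relations (x east, y north):
u_g = −(1/(fρ)) ∂P/∂y,  v_g = (1/(fρ)) ∂P/∂x
u_g = −(0.61×10⁻³)/(6.62×10⁻⁵ × 1.12) = −8.23 m/s;  v_g = (−2.8×10⁻³)/(6.62×10⁻⁵ × 1.12) = −37.8 m/s
|V_g| = √(u_g² + v_g²) = 38.7 m/s

38.7 m/s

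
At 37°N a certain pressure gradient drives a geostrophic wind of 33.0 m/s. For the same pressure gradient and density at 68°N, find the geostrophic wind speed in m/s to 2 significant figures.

With the same pressure gradient and density, V_g ∝ 1/f ∝ 1/sin φ.
V₂ = V₁ · sin φ₁ / sin φ₂ = 33.0 × sin 37° / sin 68°
V₂ = 33.0 × 0.6018/0.9272 = 21 m/s

21 m/s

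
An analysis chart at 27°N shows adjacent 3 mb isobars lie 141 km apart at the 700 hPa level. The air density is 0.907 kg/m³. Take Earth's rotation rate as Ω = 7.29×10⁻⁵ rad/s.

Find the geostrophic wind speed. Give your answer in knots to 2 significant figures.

69 knots

Coriolis parameter at 27°N:
f = 2Ω sin φ = 2 × 7.29×10⁻⁵ × sin 27° = 6.62×10⁻⁵ s⁻¹
Pressure gradient: |∂P/∂n| = 300 Pa / 141000 m = 2.13×10⁻³ Pa/m
Geostrophic balance (pressure-gradient force = Coriolis force):
V_g = (1/(fρ)) |∂P/∂n| = 2.13×10⁻³ / (6.62×10⁻⁵ × 0.907) = 35.4 m/s
Converting: 35.4 m/s × 1.944 = 69 knots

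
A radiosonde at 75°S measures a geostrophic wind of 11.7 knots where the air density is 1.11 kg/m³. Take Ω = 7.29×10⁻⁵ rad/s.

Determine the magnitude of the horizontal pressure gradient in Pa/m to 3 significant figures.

9.41×10⁻⁴ Pa/m

Coriolis parameter at 75°S:
f = 2Ω sin φ = 2 × 7.29×10⁻⁵ × sin 75° = 1.41×10⁻⁴ s⁻¹
Wind speed in SI: 11.7 knots = 6.02 m/s
Geostrophic balance rearranged: |∂P/∂n| = f ρ V_g
|∂P/∂n| = 1.41×10⁻⁴ × 1.11 × 6.02 = 9.41×10⁻⁴ Pa/m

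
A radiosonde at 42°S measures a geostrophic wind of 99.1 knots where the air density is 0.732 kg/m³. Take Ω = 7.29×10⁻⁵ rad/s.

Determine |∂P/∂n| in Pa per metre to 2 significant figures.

3.6×10⁻³ Pa/m

Coriolis parameter at 42°S:
f = 2Ω sin φ = 2 × 7.29×10⁻⁵ × sin 42° = 9.76×10⁻⁵ s⁻¹
Wind speed in SI: 99.1 knots = 51.0 m/s
Geostrophic balance rearranged: |∂P/∂n| = f ρ V_g
|∂P/∂n| = 9.76×10⁻⁵ × 0.732 × 51.0 = 3.64×10⁻³ Pa/m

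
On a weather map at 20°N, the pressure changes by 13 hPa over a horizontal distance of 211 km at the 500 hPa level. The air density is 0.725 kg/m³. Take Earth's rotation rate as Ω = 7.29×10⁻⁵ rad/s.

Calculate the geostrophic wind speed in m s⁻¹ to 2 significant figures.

Coriolis parameter at 20°N:
f = 2Ω sin φ = 2 × 7.29×10⁻⁵ × sin 20° = 4.99×10⁻⁵ s⁻¹
Pressure gradient: |∂P/∂n| = 1300 Pa / 211000 m = 6.16×10⁻³ Pa/m
Geostrophic balance (pressure-gradient force = Coriolis force):
V_g = (1/(fρ)) |∂P/∂n| = 6.16×10⁻³ / (4.99×10⁻⁵ × 0.725) = 170 m/s

170 m s⁻¹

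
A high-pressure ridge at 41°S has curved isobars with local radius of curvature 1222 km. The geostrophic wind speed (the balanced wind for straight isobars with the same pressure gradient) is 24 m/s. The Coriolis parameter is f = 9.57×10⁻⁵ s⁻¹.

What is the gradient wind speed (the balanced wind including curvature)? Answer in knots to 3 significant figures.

65.6 knots

Around a high, pressure-gradient force acts outward with centrifugal, so Coriolis balances both:
fV = (1/ρ)|∂P/∂n| + V²/R  →  V² − fR·V + fR·V_g = 0
With fR = 9.57×10⁻⁵ × 1222×10³ m = 117 m/s:
V = [fR − √((fR)² − 4 fR V_g)]/2 = [117 − √(117² − 4×117×24)]/2 = 33.7 m/s
Supergeostrophic (V > V_g = 24 m/s), as expected around a high.
Converting: 33.7 m/s × 1.944 = 65.6 knots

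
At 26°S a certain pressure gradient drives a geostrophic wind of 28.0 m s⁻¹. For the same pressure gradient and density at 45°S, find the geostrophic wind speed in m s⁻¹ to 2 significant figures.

17 m s⁻¹

With the same pressure gradient and density, V_g ∝ 1/f ∝ 1/sin φ.
V₂ = V₁ · sin φ₁ / sin φ₂ = 28.0 × sin 26° / sin 45°
V₂ = 28.0 × 0.4384/0.7071 = 17 m s⁻¹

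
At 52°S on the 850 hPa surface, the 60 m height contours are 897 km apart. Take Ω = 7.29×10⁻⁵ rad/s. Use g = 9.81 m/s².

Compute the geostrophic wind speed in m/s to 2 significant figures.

5.7 m/s

Coriolis parameter at 52°S:
f = 2Ω sin φ = 2 × 7.29×10⁻⁵ × sin 52° = 1.15×10⁻⁴ s⁻¹
Height gradient: |∂Z/∂n| = 60 m / 897000 m = 6.69×10⁻⁵
On a pressure surface, geostrophic balance gives V_g = (g/f)|∂Z/∂n|:
V_g = 9.81 × 6.69×10⁻⁵ / 1.15×10⁻⁴ = 5.71 m/s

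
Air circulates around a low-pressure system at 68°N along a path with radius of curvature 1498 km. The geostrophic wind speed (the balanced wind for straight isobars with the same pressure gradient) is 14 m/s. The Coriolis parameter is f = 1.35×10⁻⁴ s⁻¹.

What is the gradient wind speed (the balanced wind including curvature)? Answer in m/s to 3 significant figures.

Around a low, centrifugal force acts outward with Coriolis, so pressure-gradient force balances both:
(1/ρ)|∂P/∂n| = fV + V²/R  →  V² + fR·V − fR·V_g = 0
With fR = 1.35×10⁻⁴ × 1498×10³ m = 202 m/s:
V = [−fR + √((fR)² + 4 fR V_g)]/2 = [−202 + √(202² + 4×202×14)]/2 = 13.1 m/s
Subgeostrophic (V < V_g = 14 m/s), as expected around a low.

13.1 m/s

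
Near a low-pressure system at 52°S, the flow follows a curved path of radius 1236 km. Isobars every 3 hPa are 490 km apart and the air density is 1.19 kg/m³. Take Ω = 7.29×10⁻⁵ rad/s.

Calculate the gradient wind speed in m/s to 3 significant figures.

4.35 m/s

Coriolis parameter at 52°S:
f = 2Ω sin φ = 2 × 7.29×10⁻⁵ × sin 52° = 1.15×10⁻⁴ s⁻¹
Pressure gradient: |∂P/∂n| = 300 Pa / 490000 m = 6.12×10⁻⁴ Pa/m
Geostrophic speed: V_g = |∂P/∂n|/(fρ) = 6.12×10⁻⁴/(1.15×10⁻⁴ × 1.19) = 4.48 m/s
Around a low, centrifugal force acts outward with Coriolis, so pressure-gradient force balances both:
(1/ρ)|∂P/∂n| = fV + V²/R  →  V² + fR·V − fR·V_g = 0
With fR = 1.15×10⁻⁴ × 1236×10³ m = 142 m/s:
V = [−fR + √((fR)² + 4 fR V_g)]/2 = [−142 + √(142² + 4×142×4.48)]/2 = 4.35 m/s
Subgeostrophic (V < V_g = 4.48 m/s), as expected around a low.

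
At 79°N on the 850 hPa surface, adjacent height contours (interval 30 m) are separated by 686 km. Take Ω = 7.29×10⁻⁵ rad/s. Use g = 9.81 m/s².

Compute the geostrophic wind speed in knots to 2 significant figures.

Coriolis parameter at 79°N:
f = 2Ω sin φ = 2 × 7.29×10⁻⁵ × sin 79° = 1.43×10⁻⁴ s⁻¹
Height gradient: |∂Z/∂n| = 30 m / 686000 m = 4.37×10⁻⁵
On a pressure surface, geostrophic balance gives V_g = (g/f)|∂Z/∂n|:
V_g = 9.81 × 4.37×10⁻⁵ / 1.43×10⁻⁴ = 3.00 m/s
Converting: 3.00 m/s × 1.944 = 5.8 knots

5.8 knots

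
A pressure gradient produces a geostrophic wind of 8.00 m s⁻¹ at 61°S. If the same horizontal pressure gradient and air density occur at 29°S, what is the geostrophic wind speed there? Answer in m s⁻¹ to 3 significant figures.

With the same pressure gradient and density, V_g ∝ 1/f ∝ 1/sin φ.
V₂ = V₁ · sin φ₁ / sin φ₂ = 8.00 × sin 61° / sin 29°
V₂ = 8.00 × 0.8746/0.4848 = 14.4 m s⁻¹

14.4 m s⁻¹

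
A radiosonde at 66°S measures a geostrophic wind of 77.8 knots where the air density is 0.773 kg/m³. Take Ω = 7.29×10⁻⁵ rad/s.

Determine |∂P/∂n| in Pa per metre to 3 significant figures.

4.12×10⁻³ Pa/m

Coriolis parameter at 66°S:
f = 2Ω sin φ = 2 × 7.29×10⁻⁵ × sin 66° = 1.33×10⁻⁴ s⁻¹
Wind speed in SI: 77.8 knots = 40.0 m/s
Geostrophic balance rearranged: |∂P/∂n| = f ρ V_g
|∂P/∂n| = 1.33×10⁻⁴ × 0.773 × 40.0 = 4.12×10⁻³ Pa/m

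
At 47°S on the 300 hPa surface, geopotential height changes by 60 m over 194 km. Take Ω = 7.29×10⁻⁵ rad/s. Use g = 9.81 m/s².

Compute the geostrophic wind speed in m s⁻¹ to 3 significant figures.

28.5 m s⁻¹

Coriolis parameter at 47°S:
f = 2Ω sin φ = 2 × 7.29×10⁻⁵ × sin 47° = 1.07×10⁻⁴ s⁻¹
Height gradient: |∂Z/∂n| = 60 m / 194000 m = 3.09×10⁻⁴
On a pressure surface, geostrophic balance gives V_g = (g/f)|∂Z/∂n|:
V_g = 9.81 × 3.09×10⁻⁴ / 1.07×10⁻⁴ = 28.5 m/s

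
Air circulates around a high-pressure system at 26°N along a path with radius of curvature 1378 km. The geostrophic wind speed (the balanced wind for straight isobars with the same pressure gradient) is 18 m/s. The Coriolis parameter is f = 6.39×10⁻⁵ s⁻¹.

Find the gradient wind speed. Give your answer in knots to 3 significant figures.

Around a high, pressure-gradient force acts outward with centrifugal, so Coriolis balances both:
fV = (1/ρ)|∂P/∂n| + V²/R  →  V² − fR·V + fR·V_g = 0
With fR = 6.39×10⁻⁵ × 1378×10³ m = 88.1 m/s:
V = [fR − √((fR)² − 4 fR V_g)]/2 = [88.1 − √(88.1² − 4×88.1×18)]/2 = 25.2 m/s
Supergeostrophic (V > V_g = 18 m/s), as expected around a high.
Converting: 25.2 m/s × 1.944 = 49.0 knots

49.0 knots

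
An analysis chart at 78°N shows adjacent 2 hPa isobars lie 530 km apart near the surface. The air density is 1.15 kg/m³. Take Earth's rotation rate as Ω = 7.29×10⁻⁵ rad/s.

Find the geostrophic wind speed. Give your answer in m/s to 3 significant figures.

Coriolis parameter at 78°N:
f = 2Ω sin φ = 2 × 7.29×10⁻⁵ × sin 78° = 1.43×10⁻⁴ s⁻¹
Pressure gradient: |∂P/∂n| = 200 Pa / 530000 m = 3.77×10⁻⁴ Pa/m
Geostrophic balance (pressure-gradient force = Coriolis force):
V_g = (1/(fρ)) |∂P/∂n| = 3.77×10⁻⁴ / (1.43×10⁻⁴ × 1.15) = 2.30 m/s

2.30 m/s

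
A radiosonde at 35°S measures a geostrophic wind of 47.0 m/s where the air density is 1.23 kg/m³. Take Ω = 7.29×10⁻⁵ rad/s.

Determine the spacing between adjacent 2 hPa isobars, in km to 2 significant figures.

41 km

Coriolis parameter at 35°S:
f = 2Ω sin φ = 2 × 7.29×10⁻⁵ × sin 35° = 8.36×10⁻⁵ s⁻¹
Geostrophic balance rearranged: |∂P/∂n| = f ρ V_g
|∂P/∂n| = 8.36×10⁻⁵ × 1.23 × 47.0 = 4.83×10⁻³ Pa/m
Isobar spacing: Δn = ΔP/|∂P/∂n| = 200 Pa / 4.83×10⁻³ Pa/m = 41369 m ≈ 41 km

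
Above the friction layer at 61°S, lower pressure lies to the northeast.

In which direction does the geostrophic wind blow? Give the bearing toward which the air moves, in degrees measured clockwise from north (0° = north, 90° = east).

315°

The pressure-gradient force points toward the northeast (bearing 045°).
Geostrophic balance: in the Southern Hemisphere the Coriolis force deflects motion to the left, so the geostrophic wind blows 90° to the left of the pressure-gradient force (low pressure on the right).
Rotating 045° by 90° counterclockwise gives 315° — the wind blows toward the northwest.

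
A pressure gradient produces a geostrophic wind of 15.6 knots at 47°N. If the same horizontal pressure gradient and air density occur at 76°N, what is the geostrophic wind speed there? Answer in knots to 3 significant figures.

11.8 knots

With the same pressure gradient and density, V_g ∝ 1/f ∝ 1/sin φ.
V₂ = V₁ · sin φ₁ / sin φ₂ = 15.6 × sin 47° / sin 76°
V₂ = 15.6 × 0.7314/0.9703 = 11.8 knots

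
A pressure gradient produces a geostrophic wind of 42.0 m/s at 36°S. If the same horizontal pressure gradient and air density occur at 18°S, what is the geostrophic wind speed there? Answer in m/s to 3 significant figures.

With the same pressure gradient and density, V_g ∝ 1/f ∝ 1/sin φ.
V₂ = V₁ · sin φ₁ / sin φ₂ = 42.0 × sin 36° / sin 18°
V₂ = 42.0 × 0.5878/0.3090 = 79.9 m/s

79.9 m/s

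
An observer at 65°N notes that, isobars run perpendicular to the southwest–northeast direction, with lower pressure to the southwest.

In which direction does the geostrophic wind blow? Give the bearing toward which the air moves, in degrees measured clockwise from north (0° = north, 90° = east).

The pressure-gradient force points toward the southwest (bearing 225°).
Geostrophic balance: in the Northern Hemisphere the Coriolis force deflects motion to the right, so the geostrophic wind blows 90° to the right of the pressure-gradient force (low pressure on the left).
Rotating 225° by 90° clockwise gives 315° — the wind blows toward the northwest.

315°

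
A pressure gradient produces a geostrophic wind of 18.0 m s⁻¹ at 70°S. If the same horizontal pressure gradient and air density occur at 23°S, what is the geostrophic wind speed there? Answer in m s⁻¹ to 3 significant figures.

43.3 m s⁻¹

With the same pressure gradient and density, V_g ∝ 1/f ∝ 1/sin φ.
V₂ = V₁ · sin φ₁ / sin φ₂ = 18.0 × sin 70° / sin 23°
V₂ = 18.0 × 0.9397/0.3907 = 43.3 m s⁻¹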